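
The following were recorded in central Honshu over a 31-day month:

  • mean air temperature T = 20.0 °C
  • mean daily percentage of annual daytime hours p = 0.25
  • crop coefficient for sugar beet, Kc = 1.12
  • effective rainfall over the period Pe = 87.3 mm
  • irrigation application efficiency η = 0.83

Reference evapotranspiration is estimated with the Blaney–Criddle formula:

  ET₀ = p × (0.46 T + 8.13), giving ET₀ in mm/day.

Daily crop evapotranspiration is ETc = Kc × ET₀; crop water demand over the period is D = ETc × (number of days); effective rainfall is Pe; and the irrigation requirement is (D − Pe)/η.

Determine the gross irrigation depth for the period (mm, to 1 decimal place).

ET₀ = 0.25 × (0.46 × 20.0 + 8.13) = 0.25 × 17.330 = 4.3325 mm/d
ETc = Kc × ET₀ = 1.12 × 4.3325 = 4.8524 mm/d
Crop demand D = ETc × 31 d = 4.8524 × 31 = 150.424 mm
D − Pe = 150.424 − 87.3 = 63.124 mm
Gross irrigation = 63.124 / 0.83 = 76.053 mm

76.1 mm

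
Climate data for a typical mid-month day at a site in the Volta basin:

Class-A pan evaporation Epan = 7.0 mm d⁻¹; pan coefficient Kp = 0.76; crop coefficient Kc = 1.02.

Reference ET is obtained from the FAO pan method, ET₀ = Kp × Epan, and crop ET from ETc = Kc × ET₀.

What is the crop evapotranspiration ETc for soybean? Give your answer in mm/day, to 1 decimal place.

ET₀ = 0.76 × 7.0 = 5.3200 mm/d
ETc = Kc × ET₀ = 1.02 × 5.3200 = 5.4264 mm/d

5.4 mm/day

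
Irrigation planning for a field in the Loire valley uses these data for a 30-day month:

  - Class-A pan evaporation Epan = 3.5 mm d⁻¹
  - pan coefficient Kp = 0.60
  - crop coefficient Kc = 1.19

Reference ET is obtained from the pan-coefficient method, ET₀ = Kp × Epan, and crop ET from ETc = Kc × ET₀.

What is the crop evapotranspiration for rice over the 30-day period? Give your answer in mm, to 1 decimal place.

ET₀ = 0.60 × 3.5 = 2.1000 mm/d
ETc = Kc × ET₀ = 1.19 × 2.1000 = 2.4990 mm/d
Over 30 days: 2.4990 × 30 = 74.970 mm

75.0 mm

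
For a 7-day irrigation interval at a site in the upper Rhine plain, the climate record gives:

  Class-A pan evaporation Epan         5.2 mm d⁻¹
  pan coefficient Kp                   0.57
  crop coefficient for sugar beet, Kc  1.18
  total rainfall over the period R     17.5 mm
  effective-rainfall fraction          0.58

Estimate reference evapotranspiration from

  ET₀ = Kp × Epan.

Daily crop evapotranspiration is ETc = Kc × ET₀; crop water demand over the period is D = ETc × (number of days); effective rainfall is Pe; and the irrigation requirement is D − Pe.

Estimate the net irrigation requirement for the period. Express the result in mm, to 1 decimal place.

ET₀ = 0.57 × 5.2 = 2.9640 mm/d
ETc = Kc × ET₀ = 1.18 × 2.9640 = 3.4975 mm/d
Crop demand D = ETc × 7 d = 3.4975 × 7 = 24.483 mm
Pe = 0.58 × 17.5 = 10.150 mm
D − Pe = 24.483 − 10.150 = 14.333 mm

14.3 mm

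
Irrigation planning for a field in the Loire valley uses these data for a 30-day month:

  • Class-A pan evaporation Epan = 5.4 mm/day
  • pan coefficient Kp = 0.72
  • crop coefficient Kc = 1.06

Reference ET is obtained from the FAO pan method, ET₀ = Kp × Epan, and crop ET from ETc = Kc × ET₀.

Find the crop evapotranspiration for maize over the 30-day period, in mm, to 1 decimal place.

123.6 mm

ET₀ = 0.72 × 5.4 = 3.8880 mm/d
ETc = Kc × ET₀ = 1.06 × 3.8880 = 4.1213 mm/d
Over 30 days: 4.1213 × 30 = 123.639 mm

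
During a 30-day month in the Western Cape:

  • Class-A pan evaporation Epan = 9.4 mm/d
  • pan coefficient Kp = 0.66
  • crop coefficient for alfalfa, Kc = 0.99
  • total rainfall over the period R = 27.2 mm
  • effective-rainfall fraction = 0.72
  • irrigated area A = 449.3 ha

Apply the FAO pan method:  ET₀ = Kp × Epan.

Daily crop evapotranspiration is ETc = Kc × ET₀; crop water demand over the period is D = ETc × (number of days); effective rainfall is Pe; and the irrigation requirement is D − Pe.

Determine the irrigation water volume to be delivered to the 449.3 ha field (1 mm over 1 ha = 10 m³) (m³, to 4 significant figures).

ET₀ = 0.66 × 9.4 = 6.2040 mm/d
ETc = Kc × ET₀ = 0.99 × 6.2040 = 6.1420 mm/d
Crop demand D = ETc × 30 d = 6.1420 × 30 = 184.260 mm
Pe = 0.72 × 27.2 = 19.584 mm
D − Pe = 184.260 − 19.584 = 164.676 mm
Volume = 164.676 mm × 449.3 ha × 10 = 739889.3 m³

739900 m³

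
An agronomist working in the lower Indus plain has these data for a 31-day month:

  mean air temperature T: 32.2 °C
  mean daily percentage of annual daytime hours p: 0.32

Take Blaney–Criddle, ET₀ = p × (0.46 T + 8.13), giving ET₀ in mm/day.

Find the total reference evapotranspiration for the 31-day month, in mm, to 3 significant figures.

ET₀ = 0.32 × (0.46 × 32.2 + 8.13) = 0.32 × 22.942 = 7.3414 mm/d
Monthly total = 7.3414 × 31 = 227.583 mm

228 mm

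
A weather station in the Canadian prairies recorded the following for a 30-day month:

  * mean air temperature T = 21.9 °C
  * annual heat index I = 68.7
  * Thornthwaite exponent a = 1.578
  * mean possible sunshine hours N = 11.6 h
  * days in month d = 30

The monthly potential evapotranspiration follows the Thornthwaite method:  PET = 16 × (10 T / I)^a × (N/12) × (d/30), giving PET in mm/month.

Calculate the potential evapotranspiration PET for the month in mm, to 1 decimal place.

10T/I = 10 × 21.9 / 68.7 = 3.1878
(10T/I)^a = 3.1878^1.578 = 6.2303
Uncorrected PET = 16 × 6.2303 = 99.685 mm
Correction = (N/12)(d/30) = (11.6/12)(30/30) = 0.9667
PET = 99.685 × 0.9667 = 96.365 mm/month

96.4 mm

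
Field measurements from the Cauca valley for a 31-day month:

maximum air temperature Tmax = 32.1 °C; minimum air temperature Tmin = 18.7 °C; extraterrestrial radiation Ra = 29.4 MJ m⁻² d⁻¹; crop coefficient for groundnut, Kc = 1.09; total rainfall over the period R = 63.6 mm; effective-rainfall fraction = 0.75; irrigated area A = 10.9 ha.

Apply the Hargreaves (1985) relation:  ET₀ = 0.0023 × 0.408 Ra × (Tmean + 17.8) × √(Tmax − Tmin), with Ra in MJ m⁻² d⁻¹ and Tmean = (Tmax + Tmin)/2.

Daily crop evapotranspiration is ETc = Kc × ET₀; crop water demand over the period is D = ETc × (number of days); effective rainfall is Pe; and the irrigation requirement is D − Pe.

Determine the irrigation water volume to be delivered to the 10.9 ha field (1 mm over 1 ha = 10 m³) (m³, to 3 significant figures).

10900 m³

Tmean = (32.1 + 18.7)/2 = 25.40 °C
0.408 Ra = 0.408 × 29.4 = 11.9952 mm/d equivalent
ET₀ = 0.0023 × 11.9952 × (25.40 + 17.8) × √13.4 = 0.0023 × 11.9952 × 43.20 × 3.6606 = 4.3629 mm/d
ETc = Kc × ET₀ = 1.09 × 4.3629 = 4.7556 mm/d
Crop demand D = ETc × 31 d = 4.7556 × 31 = 147.424 mm
Pe = 0.75 × 63.6 = 47.700 mm
D − Pe = 147.424 − 47.700 = 99.724 mm
Volume = 99.724 mm × 10.9 ha × 10 = 10869.9 m³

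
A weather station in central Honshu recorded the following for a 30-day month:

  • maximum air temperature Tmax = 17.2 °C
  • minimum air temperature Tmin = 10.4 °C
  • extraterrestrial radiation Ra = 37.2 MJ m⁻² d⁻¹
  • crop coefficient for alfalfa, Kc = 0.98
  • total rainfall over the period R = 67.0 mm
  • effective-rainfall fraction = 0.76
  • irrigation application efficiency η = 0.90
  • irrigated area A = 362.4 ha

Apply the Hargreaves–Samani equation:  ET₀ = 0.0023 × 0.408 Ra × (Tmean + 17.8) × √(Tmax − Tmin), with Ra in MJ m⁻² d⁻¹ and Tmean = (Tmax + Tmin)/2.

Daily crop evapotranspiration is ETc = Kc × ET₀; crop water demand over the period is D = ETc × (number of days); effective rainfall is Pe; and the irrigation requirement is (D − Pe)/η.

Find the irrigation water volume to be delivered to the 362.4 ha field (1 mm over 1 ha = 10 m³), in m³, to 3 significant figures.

136000 m³

Tmean = (17.2 + 10.4)/2 = 13.80 °C
0.408 Ra = 0.408 × 37.2 = 15.1776 mm/d equivalent
ET₀ = 0.0023 × 15.1776 × (13.80 + 17.8) × √6.8 = 0.0023 × 15.1776 × 31.60 × 2.6077 = 2.8766 mm/d
ETc = Kc × ET₀ = 0.98 × 2.8766 = 2.8191 mm/d
Crop demand D = ETc × 30 d = 2.8191 × 30 = 84.573 mm
Pe = 0.76 × 67.0 = 50.920 mm
D − Pe = 84.573 − 50.920 = 33.653 mm
Gross irrigation = 33.653 / 0.90 = 37.392 mm
Volume = 37.392 mm × 362.4 ha × 10 = 135508.6 m³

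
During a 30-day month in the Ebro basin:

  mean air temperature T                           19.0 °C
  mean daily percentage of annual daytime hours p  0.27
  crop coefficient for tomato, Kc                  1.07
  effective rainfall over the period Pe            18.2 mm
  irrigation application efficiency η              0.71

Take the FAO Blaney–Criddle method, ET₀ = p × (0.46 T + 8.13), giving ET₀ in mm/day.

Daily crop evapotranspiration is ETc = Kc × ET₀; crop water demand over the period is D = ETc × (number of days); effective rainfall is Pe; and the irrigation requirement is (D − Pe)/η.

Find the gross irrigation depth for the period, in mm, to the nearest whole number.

180 mm

ET₀ = 0.27 × (0.46 × 19.0 + 8.13) = 0.27 × 16.870 = 4.5549 mm/d
ETc = Kc × ET₀ = 1.07 × 4.5549 = 4.8737 mm/d
Crop demand D = ETc × 30 d = 4.8737 × 30 = 146.211 mm
D − Pe = 146.211 − 18.2 = 128.011 mm
Gross irrigation = 128.011 / 0.71 = 180.297 mm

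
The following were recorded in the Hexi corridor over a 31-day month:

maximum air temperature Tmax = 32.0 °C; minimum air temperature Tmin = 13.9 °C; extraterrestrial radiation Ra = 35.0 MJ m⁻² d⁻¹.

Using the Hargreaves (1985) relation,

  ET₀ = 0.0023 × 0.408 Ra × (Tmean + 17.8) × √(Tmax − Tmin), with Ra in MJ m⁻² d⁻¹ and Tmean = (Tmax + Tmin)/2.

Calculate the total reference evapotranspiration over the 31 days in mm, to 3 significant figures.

Tmean = (32.0 + 13.9)/2 = 22.95 °C
0.408 Ra = 0.408 × 35.0 = 14.2800 mm/d equivalent
ET₀ = 0.0023 × 14.2800 × (22.95 + 17.8) × √18.1 = 0.0023 × 14.2800 × 40.75 × 4.2544 = 5.6941 mm/d
Over 31 days: 5.6941 × 31 = 176.517 mm

177 mm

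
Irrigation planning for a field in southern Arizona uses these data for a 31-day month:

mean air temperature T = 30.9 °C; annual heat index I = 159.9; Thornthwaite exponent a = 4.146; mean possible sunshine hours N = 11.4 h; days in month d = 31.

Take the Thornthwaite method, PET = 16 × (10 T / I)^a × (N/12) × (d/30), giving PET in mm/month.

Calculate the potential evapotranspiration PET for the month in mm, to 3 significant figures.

10T/I = 10 × 30.9 / 159.9 = 1.9325
(10T/I)^a = 1.9325^4.146 = 15.3551
Uncorrected PET = 16 × 15.3551 = 245.682 mm
Correction = (N/12)(d/30) = (11.4/12)(31/30) = 0.9817
PET = 245.682 × 0.9817 = 241.186 mm/month

241 mm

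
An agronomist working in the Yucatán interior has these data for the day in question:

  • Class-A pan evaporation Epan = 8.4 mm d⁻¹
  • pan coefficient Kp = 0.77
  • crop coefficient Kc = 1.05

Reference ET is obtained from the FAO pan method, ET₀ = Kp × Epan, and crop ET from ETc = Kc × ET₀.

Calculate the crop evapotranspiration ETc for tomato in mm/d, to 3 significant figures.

6.79 mm/d

ET₀ = 0.77 × 8.4 = 6.4680 mm/d
ETc = Kc × ET₀ = 1.05 × 6.4680 = 6.7914 mm/d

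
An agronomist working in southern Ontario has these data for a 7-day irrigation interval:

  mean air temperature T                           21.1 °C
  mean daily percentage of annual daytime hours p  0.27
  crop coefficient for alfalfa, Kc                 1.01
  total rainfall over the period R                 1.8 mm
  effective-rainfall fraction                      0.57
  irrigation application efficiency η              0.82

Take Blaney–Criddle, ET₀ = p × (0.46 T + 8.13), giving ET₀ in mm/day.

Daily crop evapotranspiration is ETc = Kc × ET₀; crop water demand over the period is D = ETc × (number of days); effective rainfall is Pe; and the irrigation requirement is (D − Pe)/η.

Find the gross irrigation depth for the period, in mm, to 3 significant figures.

ET₀ = 0.27 × (0.46 × 21.1 + 8.13) = 0.27 × 17.836 = 4.8157 mm/d
ETc = Kc × ET₀ = 1.01 × 4.8157 = 4.8639 mm/d
Crop demand D = ETc × 7 d = 4.8639 × 7 = 34.047 mm
Pe = 0.57 × 1.8 = 1.026 mm
D − Pe = 34.047 − 1.026 = 33.021 mm
Gross irrigation = 33.021 / 0.82 = 40.270 mm

40.3 mm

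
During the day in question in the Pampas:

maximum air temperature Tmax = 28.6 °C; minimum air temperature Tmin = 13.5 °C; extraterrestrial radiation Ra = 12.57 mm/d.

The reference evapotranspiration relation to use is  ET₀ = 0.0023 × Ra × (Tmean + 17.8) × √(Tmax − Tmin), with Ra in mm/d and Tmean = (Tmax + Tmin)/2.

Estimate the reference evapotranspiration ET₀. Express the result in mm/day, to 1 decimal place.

Tmean = (28.6 + 13.5)/2 = 21.05 °C
ET₀ = 0.0023 × 12.57 × (21.05 + 17.8) × √15.1 = 0.0023 × 12.57 × 38.85 × 3.8859 = 4.3646 mm/d

4.4 mm/day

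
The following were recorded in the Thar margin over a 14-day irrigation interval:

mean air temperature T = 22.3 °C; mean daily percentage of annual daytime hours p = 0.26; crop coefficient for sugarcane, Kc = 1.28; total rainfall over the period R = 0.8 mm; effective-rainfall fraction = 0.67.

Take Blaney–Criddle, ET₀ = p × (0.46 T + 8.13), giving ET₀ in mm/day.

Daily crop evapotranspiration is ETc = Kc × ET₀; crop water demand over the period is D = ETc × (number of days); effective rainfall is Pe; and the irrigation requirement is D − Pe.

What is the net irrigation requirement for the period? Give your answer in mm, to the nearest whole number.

85 mm

ET₀ = 0.26 × (0.46 × 22.3 + 8.13) = 0.26 × 18.388 = 4.7809 mm/d
ETc = Kc × ET₀ = 1.28 × 4.7809 = 6.1196 mm/d
Crop demand D = ETc × 14 d = 6.1196 × 14 = 85.674 mm
Pe = 0.67 × 0.8 = 0.536 mm
D − Pe = 85.674 − 0.536 = 85.138 mm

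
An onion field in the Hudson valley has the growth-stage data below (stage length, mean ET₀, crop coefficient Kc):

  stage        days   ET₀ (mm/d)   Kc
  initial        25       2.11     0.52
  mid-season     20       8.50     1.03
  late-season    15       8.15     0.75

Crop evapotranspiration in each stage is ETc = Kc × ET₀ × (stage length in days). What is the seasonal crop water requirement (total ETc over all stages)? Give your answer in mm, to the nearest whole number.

initial: 0.52 × 2.11 × 25 = 27.43 mm
mid-season: 1.03 × 8.50 × 20 = 175.10 mm
late-season: 0.75 × 8.15 × 15 = 91.69 mm
Seasonal total = 294.22 mm

294 mm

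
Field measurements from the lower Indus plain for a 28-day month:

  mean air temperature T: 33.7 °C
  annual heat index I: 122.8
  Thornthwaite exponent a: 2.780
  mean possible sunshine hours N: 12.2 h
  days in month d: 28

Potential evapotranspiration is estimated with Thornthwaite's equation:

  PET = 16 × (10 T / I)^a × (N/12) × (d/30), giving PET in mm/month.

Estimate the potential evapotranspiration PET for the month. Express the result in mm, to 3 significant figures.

251 mm

10T/I = 10 × 33.7 / 122.8 = 2.7443
(10T/I)^a = 2.7443^2.780 = 16.5516
Uncorrected PET = 16 × 16.5516 = 264.826 mm
Correction = (N/12)(d/30) = (12.2/12)(28/30) = 0.9489
PET = 264.826 × 0.9489 = 251.293 mm/month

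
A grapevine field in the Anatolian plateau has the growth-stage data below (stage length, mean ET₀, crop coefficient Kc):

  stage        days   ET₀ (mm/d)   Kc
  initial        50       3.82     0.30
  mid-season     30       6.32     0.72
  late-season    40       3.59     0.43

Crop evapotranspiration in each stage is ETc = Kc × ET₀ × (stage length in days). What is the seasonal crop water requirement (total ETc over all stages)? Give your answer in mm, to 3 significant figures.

256 mm

initial: 0.30 × 3.82 × 50 = 57.30 mm
mid-season: 0.72 × 6.32 × 30 = 136.51 mm
late-season: 0.43 × 3.59 × 40 = 61.75 mm
Seasonal total = 255.56 mm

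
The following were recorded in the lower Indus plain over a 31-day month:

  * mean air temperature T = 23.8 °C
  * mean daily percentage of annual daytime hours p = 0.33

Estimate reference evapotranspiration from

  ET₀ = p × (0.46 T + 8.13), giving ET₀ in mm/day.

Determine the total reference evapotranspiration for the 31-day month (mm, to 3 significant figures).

195 mm

ET₀ = 0.33 × (0.46 × 23.8 + 8.13) = 0.33 × 19.078 = 6.2957 mm/d
Monthly total = 6.2957 × 31 = 195.167 mm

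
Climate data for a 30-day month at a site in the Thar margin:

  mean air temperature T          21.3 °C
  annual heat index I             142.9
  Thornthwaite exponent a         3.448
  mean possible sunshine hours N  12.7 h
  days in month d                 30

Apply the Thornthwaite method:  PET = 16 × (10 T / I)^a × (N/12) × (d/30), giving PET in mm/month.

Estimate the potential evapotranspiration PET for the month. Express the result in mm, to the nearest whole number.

10T/I = 10 × 21.3 / 142.9 = 1.4906
(10T/I)^a = 1.4906^3.448 = 3.9605
Uncorrected PET = 16 × 3.9605 = 63.368 mm
Correction = (N/12)(d/30) = (12.7/12)(30/30) = 1.0583
PET = 63.368 × 1.0583 = 67.062 mm/month

67 mm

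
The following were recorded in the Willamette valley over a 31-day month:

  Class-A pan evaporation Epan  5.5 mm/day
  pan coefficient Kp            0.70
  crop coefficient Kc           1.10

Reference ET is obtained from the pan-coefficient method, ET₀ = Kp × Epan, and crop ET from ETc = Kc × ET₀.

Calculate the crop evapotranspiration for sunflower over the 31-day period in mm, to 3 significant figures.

ET₀ = 0.70 × 5.5 = 3.8500 mm/d
ETc = Kc × ET₀ = 1.10 × 3.8500 = 4.2350 mm/d
Over 31 days: 4.2350 × 31 = 131.285 mm

131 mm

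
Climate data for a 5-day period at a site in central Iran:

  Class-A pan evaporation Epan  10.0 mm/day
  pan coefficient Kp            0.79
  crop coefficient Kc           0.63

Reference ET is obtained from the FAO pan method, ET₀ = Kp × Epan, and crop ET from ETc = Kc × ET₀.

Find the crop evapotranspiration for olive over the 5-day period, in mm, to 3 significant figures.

24.9 mm

ET₀ = 0.79 × 10.0 = 7.9000 mm/d
ETc = Kc × ET₀ = 0.63 × 7.9000 = 4.9770 mm/d
Over 5 days: 4.9770 × 5 = 24.885 mm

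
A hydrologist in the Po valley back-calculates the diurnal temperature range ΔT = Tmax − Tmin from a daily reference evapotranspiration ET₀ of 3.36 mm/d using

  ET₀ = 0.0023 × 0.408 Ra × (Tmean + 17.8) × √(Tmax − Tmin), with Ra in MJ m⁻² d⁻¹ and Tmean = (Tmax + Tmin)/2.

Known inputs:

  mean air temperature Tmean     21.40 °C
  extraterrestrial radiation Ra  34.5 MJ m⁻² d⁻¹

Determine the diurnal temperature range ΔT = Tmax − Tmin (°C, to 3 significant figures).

√ΔT = ET₀ / [0.0023 × 0.408 × Ra × (Tmean+17.8)] = 3.36 / (0.0023 × 14.0760 × 39.20) = 2.6476
ΔT = 2.6476² = 7.010 °C

7.01 °C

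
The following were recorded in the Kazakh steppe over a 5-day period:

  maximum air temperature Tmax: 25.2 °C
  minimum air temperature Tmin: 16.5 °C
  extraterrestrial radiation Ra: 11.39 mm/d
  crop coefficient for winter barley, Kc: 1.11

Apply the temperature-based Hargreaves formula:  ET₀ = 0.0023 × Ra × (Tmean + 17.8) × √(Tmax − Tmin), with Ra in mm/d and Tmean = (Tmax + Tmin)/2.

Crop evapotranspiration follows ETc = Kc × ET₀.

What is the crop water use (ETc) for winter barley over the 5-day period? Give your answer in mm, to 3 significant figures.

Tmean = (25.2 + 16.5)/2 = 20.85 °C
ET₀ = 0.0023 × 11.39 × (20.85 + 17.8) × √8.7 = 0.0023 × 11.39 × 38.65 × 2.9496 = 2.9865 mm/d
ETc = Kc × ET₀ = 1.11 × 2.9865 = 3.3150 mm/d
Over 5 days: 3.3150 × 5 = 16.575 mm

16.6 mm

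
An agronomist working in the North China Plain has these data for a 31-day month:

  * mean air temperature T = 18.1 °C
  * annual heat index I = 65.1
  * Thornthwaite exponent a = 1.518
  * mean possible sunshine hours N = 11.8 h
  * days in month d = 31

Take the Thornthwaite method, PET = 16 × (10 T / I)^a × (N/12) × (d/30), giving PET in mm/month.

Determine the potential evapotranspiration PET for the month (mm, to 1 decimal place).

10T/I = 10 × 18.1 / 65.1 = 2.7803
(10T/I)^a = 2.7803^1.518 = 4.7221
Uncorrected PET = 16 × 4.7221 = 75.554 mm
Correction = (N/12)(d/30) = (11.8/12)(31/30) = 1.0161
PET = 75.554 × 1.0161 = 76.770 mm/month

76.8 mm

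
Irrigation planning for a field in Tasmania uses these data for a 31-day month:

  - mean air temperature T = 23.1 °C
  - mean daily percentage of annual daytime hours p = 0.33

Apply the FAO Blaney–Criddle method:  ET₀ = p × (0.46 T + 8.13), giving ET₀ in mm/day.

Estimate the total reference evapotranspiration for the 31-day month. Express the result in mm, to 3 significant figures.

ET₀ = 0.33 × (0.46 × 23.1 + 8.13) = 0.33 × 18.756 = 6.1895 mm/d
Monthly total = 6.1895 × 31 = 191.875 mm

192 mm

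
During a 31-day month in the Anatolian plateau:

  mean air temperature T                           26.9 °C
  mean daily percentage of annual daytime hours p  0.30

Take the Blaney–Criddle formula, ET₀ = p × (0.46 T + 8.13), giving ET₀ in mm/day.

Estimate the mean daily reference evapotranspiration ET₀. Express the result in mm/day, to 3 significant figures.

6.15 mm/day

ET₀ = 0.30 × (0.46 × 26.9 + 8.13) = 0.30 × 20.504 = 6.1512 mm/d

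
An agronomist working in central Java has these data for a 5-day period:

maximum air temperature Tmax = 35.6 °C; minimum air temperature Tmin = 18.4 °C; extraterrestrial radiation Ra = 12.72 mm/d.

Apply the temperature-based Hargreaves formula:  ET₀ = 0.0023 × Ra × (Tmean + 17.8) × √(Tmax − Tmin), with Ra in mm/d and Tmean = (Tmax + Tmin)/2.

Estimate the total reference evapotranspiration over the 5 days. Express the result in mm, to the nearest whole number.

27 mm

Tmean = (35.6 + 18.4)/2 = 27.00 °C
ET₀ = 0.0023 × 12.72 × (27.00 + 17.8) × √17.2 = 0.0023 × 12.72 × 44.80 × 4.1473 = 5.4357 mm/d
Over 5 days: 5.4357 × 5 = 27.179 mm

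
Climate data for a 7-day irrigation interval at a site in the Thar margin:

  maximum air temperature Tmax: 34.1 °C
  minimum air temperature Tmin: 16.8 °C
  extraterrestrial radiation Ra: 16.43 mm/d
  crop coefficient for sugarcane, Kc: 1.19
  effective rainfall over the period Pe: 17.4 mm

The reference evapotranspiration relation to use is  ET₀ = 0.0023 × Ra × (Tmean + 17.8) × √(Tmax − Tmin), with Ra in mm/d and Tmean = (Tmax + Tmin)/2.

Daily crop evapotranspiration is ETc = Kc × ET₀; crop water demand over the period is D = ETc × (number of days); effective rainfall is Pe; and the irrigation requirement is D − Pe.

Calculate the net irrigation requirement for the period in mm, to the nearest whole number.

39 mm

Tmean = (34.1 + 16.8)/2 = 25.45 °C
ET₀ = 0.0023 × 16.43 × (25.45 + 17.8) × √17.3 = 0.0023 × 16.43 × 43.25 × 4.1593 = 6.7979 mm/d
ETc = Kc × ET₀ = 1.19 × 6.7979 = 8.0895 mm/d
Crop demand D = ETc × 7 d = 8.0895 × 7 = 56.627 mm
D − Pe = 56.627 − 17.4 = 39.227 mm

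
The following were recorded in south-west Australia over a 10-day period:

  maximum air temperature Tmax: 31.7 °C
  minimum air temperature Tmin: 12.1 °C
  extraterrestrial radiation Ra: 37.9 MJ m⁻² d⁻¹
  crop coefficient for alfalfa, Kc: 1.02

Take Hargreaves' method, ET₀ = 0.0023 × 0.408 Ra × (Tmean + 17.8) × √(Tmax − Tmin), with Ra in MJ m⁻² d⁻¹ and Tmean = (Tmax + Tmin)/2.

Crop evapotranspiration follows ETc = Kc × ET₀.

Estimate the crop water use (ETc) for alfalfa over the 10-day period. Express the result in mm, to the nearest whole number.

Tmean = (31.7 + 12.1)/2 = 21.90 °C
0.408 Ra = 0.408 × 37.9 = 15.4632 mm/d equivalent
ET₀ = 0.0023 × 15.4632 × (21.90 + 17.8) × √19.6 = 0.0023 × 15.4632 × 39.70 × 4.4272 = 6.2510 mm/d
ETc = Kc × ET₀ = 1.02 × 6.2510 = 6.3760 mm/d
Over 10 days: 6.3760 × 10 = 63.760 mm

64 mm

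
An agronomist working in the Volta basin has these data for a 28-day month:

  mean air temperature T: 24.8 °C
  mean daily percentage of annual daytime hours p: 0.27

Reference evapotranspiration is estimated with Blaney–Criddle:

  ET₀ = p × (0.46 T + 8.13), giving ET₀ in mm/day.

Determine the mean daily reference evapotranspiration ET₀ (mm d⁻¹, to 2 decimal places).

5.28 mm d⁻¹

ET₀ = 0.27 × (0.46 × 24.8 + 8.13) = 0.27 × 19.538 = 5.2753 mm/d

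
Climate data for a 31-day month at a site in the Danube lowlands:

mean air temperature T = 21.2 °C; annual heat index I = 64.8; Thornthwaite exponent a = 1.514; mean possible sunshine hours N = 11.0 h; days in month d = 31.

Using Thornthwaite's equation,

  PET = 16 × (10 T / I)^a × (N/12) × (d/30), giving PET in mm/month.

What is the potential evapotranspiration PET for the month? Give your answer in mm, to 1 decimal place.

10T/I = 10 × 21.2 / 64.8 = 3.2716
(10T/I)^a = 3.2716^1.514 = 6.0165
Uncorrected PET = 16 × 6.0165 = 96.264 mm
Correction = (N/12)(d/30) = (11.0/12)(31/30) = 0.9472
PET = 96.264 × 0.9472 = 91.181 mm/month

91.2 mm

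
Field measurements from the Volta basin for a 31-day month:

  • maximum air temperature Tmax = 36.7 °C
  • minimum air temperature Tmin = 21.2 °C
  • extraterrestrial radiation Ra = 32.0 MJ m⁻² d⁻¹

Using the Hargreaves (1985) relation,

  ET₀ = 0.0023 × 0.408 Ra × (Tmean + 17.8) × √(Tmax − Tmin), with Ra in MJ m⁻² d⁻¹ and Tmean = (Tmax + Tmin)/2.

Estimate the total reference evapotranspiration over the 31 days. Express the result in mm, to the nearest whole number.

Tmean = (36.7 + 21.2)/2 = 28.95 °C
0.408 Ra = 0.408 × 32.0 = 13.0560 mm/d equivalent
ET₀ = 0.0023 × 13.0560 × (28.95 + 17.8) × √15.5 = 0.0023 × 13.0560 × 46.75 × 3.9370 = 5.5269 mm/d
Over 31 days: 5.5269 × 31 = 171.334 mm

171 mm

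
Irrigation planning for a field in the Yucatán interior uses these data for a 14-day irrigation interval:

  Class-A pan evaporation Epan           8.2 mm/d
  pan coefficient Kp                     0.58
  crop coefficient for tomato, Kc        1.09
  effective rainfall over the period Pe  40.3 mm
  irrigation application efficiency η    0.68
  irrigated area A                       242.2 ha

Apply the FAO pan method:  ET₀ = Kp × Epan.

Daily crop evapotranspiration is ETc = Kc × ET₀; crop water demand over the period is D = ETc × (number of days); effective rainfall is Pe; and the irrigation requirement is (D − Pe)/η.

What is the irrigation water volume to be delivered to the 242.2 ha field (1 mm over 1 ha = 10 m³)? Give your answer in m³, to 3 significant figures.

115000 m³

ET₀ = 0.58 × 8.2 = 4.7560 mm/d
ETc = Kc × ET₀ = 1.09 × 4.7560 = 5.1840 mm/d
Crop demand D = ETc × 14 d = 5.1840 × 14 = 72.576 mm
D − Pe = 72.576 − 40.3 = 32.276 mm
Gross irrigation = 32.276 / 0.68 = 47.465 mm
Volume = 47.465 mm × 242.2 ha × 10 = 114960.2 m³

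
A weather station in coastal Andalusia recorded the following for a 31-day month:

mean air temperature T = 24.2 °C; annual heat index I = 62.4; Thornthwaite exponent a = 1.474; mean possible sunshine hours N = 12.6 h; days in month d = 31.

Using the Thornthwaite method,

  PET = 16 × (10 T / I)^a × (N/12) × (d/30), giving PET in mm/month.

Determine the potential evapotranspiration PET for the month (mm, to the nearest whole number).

10T/I = 10 × 24.2 / 62.4 = 3.8782
(10T/I)^a = 3.8782^1.474 = 7.3729
Uncorrected PET = 16 × 7.3729 = 117.966 mm
Correction = (N/12)(d/30) = (12.6/12)(31/30) = 1.0850
PET = 117.966 × 1.0850 = 127.993 mm/month

128 mm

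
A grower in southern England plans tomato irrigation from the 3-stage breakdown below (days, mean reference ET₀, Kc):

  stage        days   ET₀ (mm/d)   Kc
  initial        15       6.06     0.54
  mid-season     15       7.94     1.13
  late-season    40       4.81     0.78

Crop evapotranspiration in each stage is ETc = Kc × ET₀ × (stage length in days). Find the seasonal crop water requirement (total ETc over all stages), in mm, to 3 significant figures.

initial: 0.54 × 6.06 × 15 = 49.09 mm
mid-season: 1.13 × 7.94 × 15 = 134.58 mm
late-season: 0.78 × 4.81 × 40 = 150.07 mm
Seasonal total = 333.74 mm

334 mm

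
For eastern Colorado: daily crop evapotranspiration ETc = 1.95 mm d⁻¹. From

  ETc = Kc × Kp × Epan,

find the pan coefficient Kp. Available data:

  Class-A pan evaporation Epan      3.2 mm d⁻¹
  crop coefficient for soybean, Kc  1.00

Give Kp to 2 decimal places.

ETc = Kc × Kp × Epan  ⇒  Kp = ETc / (Kc × Epan)
Kp = 1.95 / (1.00 × 3.2) = 1.95 / 3.200 = 0.6094

0.61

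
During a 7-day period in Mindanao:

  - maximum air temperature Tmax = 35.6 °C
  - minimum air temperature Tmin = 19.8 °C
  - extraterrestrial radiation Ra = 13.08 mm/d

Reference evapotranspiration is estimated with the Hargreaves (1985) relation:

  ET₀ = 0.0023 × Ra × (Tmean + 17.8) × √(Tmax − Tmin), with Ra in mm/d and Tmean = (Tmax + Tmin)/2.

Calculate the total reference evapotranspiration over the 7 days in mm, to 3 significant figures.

38.1 mm

Tmean = (35.6 + 19.8)/2 = 27.70 °C
ET₀ = 0.0023 × 13.08 × (27.70 + 17.8) × √15.8 = 0.0023 × 13.08 × 45.50 × 3.9749 = 5.4409 mm/d
Over 7 days: 5.4409 × 7 = 38.086 mm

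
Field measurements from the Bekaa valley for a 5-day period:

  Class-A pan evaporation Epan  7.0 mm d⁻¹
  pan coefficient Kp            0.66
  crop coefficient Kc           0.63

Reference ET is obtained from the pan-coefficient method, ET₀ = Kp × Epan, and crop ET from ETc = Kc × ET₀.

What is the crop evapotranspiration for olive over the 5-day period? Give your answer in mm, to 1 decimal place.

14.6 mm

ET₀ = 0.66 × 7.0 = 4.6200 mm/d
ETc = Kc × ET₀ = 0.63 × 4.6200 = 2.9106 mm/d
Over 5 days: 2.9106 × 5 = 14.553 mm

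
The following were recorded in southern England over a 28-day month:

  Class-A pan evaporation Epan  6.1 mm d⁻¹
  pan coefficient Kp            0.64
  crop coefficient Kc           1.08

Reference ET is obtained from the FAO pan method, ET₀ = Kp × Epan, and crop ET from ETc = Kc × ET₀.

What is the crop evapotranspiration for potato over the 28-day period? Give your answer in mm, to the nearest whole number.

118 mm

ET₀ = 0.64 × 6.1 = 3.9040 mm/d
ETc = Kc × ET₀ = 1.08 × 3.9040 = 4.2163 mm/d
Over 28 days: 4.2163 × 28 = 118.056 mm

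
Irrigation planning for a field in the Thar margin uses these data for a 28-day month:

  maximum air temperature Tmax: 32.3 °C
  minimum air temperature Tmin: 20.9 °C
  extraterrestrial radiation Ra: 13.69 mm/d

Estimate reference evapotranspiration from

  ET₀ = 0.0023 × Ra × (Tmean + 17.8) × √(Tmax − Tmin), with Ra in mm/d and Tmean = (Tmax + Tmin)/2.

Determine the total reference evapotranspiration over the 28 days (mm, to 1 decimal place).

Tmean = (32.3 + 20.9)/2 = 26.60 °C
ET₀ = 0.0023 × 13.69 × (26.60 + 17.8) × √11.4 = 0.0023 × 13.69 × 44.40 × 3.3764 = 4.7203 mm/d
Over 28 days: 4.7203 × 28 = 132.168 mm

132.2 mm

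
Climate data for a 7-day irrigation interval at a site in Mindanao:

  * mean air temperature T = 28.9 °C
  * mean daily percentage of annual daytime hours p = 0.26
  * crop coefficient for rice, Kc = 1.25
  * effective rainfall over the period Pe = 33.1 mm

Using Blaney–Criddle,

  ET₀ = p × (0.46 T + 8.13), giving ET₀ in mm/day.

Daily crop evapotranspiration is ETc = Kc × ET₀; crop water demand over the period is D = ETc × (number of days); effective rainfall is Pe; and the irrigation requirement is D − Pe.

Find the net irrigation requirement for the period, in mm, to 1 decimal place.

ET₀ = 0.26 × (0.46 × 28.9 + 8.13) = 0.26 × 21.424 = 5.5702 mm/d
ETc = Kc × ET₀ = 1.25 × 5.5702 = 6.9628 mm/d
Crop demand D = ETc × 7 d = 6.9628 × 7 = 48.740 mm
D − Pe = 48.740 − 33.1 = 15.640 mm

15.6 mm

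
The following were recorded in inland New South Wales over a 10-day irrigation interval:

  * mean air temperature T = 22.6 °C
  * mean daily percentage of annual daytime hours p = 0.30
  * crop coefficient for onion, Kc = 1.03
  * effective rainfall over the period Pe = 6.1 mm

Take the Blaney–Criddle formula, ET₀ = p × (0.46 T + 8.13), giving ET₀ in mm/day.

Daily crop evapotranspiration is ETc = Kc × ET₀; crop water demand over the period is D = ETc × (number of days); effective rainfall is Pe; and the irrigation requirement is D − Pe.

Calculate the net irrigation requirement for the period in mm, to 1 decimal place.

51.1 mm

ET₀ = 0.30 × (0.46 × 22.6 + 8.13) = 0.30 × 18.526 = 5.5578 mm/d
ETc = Kc × ET₀ = 1.03 × 5.5578 = 5.7245 mm/d
Crop demand D = ETc × 10 d = 5.7245 × 10 = 57.245 mm
D − Pe = 57.245 − 6.1 = 51.145 mm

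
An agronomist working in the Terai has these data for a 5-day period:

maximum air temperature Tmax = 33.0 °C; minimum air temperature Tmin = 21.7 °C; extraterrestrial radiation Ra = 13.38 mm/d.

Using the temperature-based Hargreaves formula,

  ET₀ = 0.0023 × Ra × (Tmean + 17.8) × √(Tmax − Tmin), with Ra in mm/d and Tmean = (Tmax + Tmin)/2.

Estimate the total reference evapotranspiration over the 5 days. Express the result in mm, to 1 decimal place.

23.4 mm

Tmean = (33.0 + 21.7)/2 = 27.35 °C
ET₀ = 0.0023 × 13.38 × (27.35 + 17.8) × √11.3 = 0.0023 × 13.38 × 45.15 × 3.3615 = 4.6706 mm/d
Over 5 days: 4.6706 × 5 = 23.353 mm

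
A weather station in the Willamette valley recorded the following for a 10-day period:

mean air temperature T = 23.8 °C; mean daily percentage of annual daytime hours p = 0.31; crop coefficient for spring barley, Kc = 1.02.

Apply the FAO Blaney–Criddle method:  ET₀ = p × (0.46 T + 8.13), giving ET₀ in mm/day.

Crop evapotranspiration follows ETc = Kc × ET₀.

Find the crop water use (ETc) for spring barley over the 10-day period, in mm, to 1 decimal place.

ET₀ = 0.31 × (0.46 × 23.8 + 8.13) = 0.31 × 19.078 = 5.9142 mm/d
ETc = Kc × ET₀ = 1.02 × 5.9142 = 6.0325 mm/d
Over 10 days: 6.0325 × 10 = 60.325 mm

60.3 mm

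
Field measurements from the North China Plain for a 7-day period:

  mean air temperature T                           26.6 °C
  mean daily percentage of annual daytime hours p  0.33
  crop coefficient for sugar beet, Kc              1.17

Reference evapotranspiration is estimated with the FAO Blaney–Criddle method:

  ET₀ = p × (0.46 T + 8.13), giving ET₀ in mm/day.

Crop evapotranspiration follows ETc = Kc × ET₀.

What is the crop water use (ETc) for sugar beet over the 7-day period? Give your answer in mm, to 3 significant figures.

55.0 mm

ET₀ = 0.33 × (0.46 × 26.6 + 8.13) = 0.33 × 20.366 = 6.7208 mm/d
ETc = Kc × ET₀ = 1.17 × 6.7208 = 7.8633 mm/d
Over 7 days: 7.8633 × 7 = 55.043 mm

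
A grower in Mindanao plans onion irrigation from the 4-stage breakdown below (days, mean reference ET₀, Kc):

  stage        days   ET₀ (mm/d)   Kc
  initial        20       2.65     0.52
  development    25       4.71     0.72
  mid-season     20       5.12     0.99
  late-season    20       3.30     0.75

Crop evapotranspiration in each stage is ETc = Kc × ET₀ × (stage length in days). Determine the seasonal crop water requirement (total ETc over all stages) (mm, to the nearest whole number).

initial: 0.52 × 2.65 × 20 = 27.56 mm
development: 0.72 × 4.71 × 25 = 84.78 mm
mid-season: 0.99 × 5.12 × 20 = 101.38 mm
late-season: 0.75 × 3.30 × 20 = 49.50 mm
Seasonal total = 263.22 mm

263 mm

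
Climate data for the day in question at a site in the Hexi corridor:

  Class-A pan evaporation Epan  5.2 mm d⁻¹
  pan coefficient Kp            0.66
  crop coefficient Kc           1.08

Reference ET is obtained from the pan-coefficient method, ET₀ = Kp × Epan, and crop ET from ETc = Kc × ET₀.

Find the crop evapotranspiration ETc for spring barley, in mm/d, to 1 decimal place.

3.7 mm/d

ET₀ = 0.66 × 5.2 = 3.4320 mm/d
ETc = Kc × ET₀ = 1.08 × 3.4320 = 3.7066 mm/d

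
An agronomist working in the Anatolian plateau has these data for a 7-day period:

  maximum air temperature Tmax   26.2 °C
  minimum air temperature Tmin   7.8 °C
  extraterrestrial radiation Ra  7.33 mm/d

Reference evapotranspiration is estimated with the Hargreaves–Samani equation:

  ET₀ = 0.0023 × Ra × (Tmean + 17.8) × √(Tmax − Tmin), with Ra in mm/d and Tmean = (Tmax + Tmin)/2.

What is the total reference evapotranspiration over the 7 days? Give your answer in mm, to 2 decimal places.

Tmean = (26.2 + 7.8)/2 = 17.00 °C
ET₀ = 0.0023 × 7.33 × (17.00 + 17.8) × √18.4 = 0.0023 × 7.33 × 34.80 × 4.2895 = 2.5166 mm/d
Over 7 days: 2.5166 × 7 = 17.616 mm

17.62 mm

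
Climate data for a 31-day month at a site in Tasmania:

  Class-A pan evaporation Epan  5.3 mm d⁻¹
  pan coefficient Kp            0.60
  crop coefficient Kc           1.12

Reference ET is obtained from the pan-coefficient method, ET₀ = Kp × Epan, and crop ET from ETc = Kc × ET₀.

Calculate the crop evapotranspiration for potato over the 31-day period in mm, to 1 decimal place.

ET₀ = 0.60 × 5.3 = 3.1800 mm/d
ETc = Kc × ET₀ = 1.12 × 3.1800 = 3.5616 mm/d
Over 31 days: 3.5616 × 31 = 110.410 mm

110.4 mm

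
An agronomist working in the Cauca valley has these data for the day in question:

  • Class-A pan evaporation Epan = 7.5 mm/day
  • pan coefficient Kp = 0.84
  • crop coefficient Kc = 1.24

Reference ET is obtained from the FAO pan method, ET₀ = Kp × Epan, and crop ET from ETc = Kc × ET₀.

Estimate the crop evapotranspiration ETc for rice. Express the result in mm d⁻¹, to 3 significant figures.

7.81 mm d⁻¹

ET₀ = 0.84 × 7.5 = 6.3000 mm/d
ETc = Kc × ET₀ = 1.24 × 6.3000 = 7.8120 mm/d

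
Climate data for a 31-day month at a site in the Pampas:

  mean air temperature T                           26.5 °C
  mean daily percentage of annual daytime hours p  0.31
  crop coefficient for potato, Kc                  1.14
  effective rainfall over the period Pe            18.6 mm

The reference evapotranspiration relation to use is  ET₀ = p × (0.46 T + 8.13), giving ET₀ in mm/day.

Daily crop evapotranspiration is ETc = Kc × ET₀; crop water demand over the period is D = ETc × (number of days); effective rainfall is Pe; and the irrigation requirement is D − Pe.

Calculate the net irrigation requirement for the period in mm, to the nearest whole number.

ET₀ = 0.31 × (0.46 × 26.5 + 8.13) = 0.31 × 20.320 = 6.2992 mm/d
ETc = Kc × ET₀ = 1.14 × 6.2992 = 7.1811 mm/d
Crop demand D = ETc × 31 d = 7.1811 × 31 = 222.614 mm
D − Pe = 222.614 − 18.6 = 204.014 mm

204 mm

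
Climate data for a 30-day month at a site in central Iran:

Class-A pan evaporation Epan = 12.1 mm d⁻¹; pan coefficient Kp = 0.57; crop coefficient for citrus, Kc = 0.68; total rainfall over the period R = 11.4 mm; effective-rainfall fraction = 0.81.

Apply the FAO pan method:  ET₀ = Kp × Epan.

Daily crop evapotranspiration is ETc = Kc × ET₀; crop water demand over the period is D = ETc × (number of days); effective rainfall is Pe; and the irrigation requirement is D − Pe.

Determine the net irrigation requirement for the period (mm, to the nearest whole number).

ET₀ = 0.57 × 12.1 = 6.8970 mm/d
ETc = Kc × ET₀ = 0.68 × 6.8970 = 4.6900 mm/d
Crop demand D = ETc × 30 d = 4.6900 × 30 = 140.700 mm
Pe = 0.81 × 11.4 = 9.234 mm
D − Pe = 140.700 − 9.234 = 131.466 mm

131 mm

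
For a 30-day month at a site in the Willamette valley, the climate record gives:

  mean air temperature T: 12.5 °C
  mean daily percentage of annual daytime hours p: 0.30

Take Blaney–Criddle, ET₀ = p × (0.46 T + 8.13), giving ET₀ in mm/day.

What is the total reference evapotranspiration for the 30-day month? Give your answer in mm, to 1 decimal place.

124.9 mm

ET₀ = 0.30 × (0.46 × 12.5 + 8.13) = 0.30 × 13.880 = 4.1640 mm/d
Monthly total = 4.1640 × 30 = 124.920 mm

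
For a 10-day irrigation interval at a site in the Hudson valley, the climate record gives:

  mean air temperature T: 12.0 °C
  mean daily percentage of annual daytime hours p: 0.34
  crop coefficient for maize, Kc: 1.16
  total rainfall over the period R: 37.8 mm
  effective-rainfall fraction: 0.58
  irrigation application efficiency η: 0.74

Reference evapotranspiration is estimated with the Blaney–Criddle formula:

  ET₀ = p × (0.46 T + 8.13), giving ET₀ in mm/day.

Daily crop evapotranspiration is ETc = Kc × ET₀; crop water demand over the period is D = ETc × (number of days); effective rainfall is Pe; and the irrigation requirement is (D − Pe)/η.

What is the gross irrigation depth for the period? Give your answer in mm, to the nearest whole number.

43 mm

ET₀ = 0.34 × (0.46 × 12.0 + 8.13) = 0.34 × 13.650 = 4.6410 mm/d
ETc = Kc × ET₀ = 1.16 × 4.6410 = 5.3836 mm/d
Crop demand D = ETc × 10 d = 5.3836 × 10 = 53.836 mm
Pe = 0.58 × 37.8 = 21.924 mm
D − Pe = 53.836 − 21.924 = 31.912 mm
Gross irrigation = 31.912 / 0.74 = 43.124 mm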